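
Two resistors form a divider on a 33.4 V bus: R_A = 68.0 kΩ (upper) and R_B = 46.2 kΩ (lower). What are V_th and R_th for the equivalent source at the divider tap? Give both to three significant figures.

V_th = 13.5 V, R_th = 27.5 kΩ

V_th is the open-circuit tap voltage: 33.4 × 46.2/(68.0 + 46.2) = 13.5 V.
With the supply zeroed, R_A and R_B appear in parallel from the tap: R_th = R_A‖R_B = (68.0 × 46.2)/114.2 = 27.5 kΩ.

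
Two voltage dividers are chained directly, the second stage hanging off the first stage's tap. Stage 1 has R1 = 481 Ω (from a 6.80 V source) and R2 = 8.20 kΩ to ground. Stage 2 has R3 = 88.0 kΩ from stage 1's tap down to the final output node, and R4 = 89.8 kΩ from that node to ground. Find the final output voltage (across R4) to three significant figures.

V_out ≈ 3.24 V

Stage 2 presents R3+R4 = 177800 Ω as a load on stage 1's tap.
Stage 1's lower leg becomes R2‖(R3+R4) = 7838 Ω, so V_mid = 6.80 × 7838/8319 = 6.407 V.
Stage 2 is itself unloaded: V_out = V_mid × R4/(R3+R4) = 6.407 × 89800/177800 = 3.24 V.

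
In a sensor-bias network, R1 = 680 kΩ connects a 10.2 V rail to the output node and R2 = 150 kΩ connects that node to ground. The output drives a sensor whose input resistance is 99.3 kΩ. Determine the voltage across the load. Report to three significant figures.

V_out ≈ 0.824 V

The load sits in parallel with R2: R2‖R_L = (150 × 99.3) / (150 + 99.3) = 59.75 kΩ.
V_out = 10.2 × 59.75 / (680 + 59.75) = 10.2 × 59.75/739.7 = 0.824 V.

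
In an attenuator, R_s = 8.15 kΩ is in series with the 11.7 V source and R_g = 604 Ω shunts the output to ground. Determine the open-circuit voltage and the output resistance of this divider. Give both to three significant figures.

V_th = 0.807 V, R_th = 562 Ω

V_th is the open-circuit tap voltage: 11.7 × 604/(8150 + 604) = 0.807 V.
With the supply zeroed, R_s and R_g appear in parallel from the tap: R_th = R_s‖R_g = (8150 × 604)/8754 = 562 Ω.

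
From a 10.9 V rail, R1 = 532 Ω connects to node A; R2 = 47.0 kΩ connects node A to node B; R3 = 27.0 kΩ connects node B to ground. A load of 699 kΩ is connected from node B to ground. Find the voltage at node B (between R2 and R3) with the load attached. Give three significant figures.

At node B, R3 is in parallel with the load: R3‖R_L = 26000 Ω.
Below node A the resistance is R2 + (R3‖R_L) = 73000 Ω, so V_A = 10.9 × 73000/73530 = 10.82 V.
Then V_B = V_A × (R3‖R_L)/(R2 + R3‖R_L) = 10.82 × 26000/73000 = 3.85 V.

V ≈ 3.85 V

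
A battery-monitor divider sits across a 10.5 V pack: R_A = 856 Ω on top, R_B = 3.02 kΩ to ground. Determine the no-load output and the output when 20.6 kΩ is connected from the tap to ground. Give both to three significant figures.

Unloaded: 8.18 V; loaded: 7.92 V

Open-circuit: V = 10.5 × 3020/(856 + 3020) = 8.18 V.
With the load, R_B becomes R_B‖R_L = 2634 Ω, so V = 10.5 × 2634/3490 = 7.92 V.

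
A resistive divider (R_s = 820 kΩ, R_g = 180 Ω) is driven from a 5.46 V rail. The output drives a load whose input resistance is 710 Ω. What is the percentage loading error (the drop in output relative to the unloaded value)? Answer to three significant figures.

20.2 %

Unloaded V = 5.46 × 180/820200 = 0.001198 V.
Loaded: R_g‖R_L = 143.6 Ω, giving V = 5.46 × 143.6/820100 = 0.0009560 V.
Drop = (0.001198 − 0.0009560) / 0.001198 = 20.2 %.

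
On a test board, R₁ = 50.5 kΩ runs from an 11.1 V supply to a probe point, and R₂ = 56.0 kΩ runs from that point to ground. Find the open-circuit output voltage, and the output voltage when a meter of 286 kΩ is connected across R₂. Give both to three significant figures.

Open-circuit: V = 11.1 × 56.0/(50.5 + 56.0) = 5.84 V.
With the load, R₂ becomes R₂‖R_L = 46.83 kΩ, so V = 11.1 × 46.83/97.33 = 5.34 V.

Unloaded: 5.84 V; loaded: 5.34 V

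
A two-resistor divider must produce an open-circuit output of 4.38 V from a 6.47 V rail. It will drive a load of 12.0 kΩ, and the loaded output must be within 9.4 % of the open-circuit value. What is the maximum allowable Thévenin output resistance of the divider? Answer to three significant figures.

R_th ≤ 1.25 kΩ

Loading drop = R_th/(R_th + R_L) ≤ 0.0940, so R_th ≤ R_L · ε/(1−ε) = 12.0 kΩ × 0.0940/0.9060 = 1.25 kΩ.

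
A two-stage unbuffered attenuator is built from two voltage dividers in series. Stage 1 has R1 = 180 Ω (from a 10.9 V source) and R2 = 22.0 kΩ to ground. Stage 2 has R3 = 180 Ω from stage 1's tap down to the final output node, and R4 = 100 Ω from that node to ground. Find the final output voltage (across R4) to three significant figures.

V_out ≈ 2.36 V

Stage 2 presents R3+R4 = 280.0 Ω as a load on stage 1's tap.
Stage 1's lower leg becomes R2‖(R3+R4) = 276.5 Ω, so V_mid = 10.9 × 276.5/456.5 = 6.602 V.
Stage 2 is itself unloaded: V_out = V_mid × R4/(R3+R4) = 6.602 × 100/280.0 = 2.36 V.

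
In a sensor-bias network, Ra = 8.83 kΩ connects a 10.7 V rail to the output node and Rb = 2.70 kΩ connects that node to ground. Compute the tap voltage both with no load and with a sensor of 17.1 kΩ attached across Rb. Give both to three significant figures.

Unloaded: 2.51 V; loaded: 2.24 V

Open-circuit: V = 10.7 × 2.70/(8.83 + 2.70) = 2.51 V.
With the load, Rb becomes Rb‖R_L = 2.332 kΩ, so V = 10.7 × 2.332/11.16 = 2.24 V.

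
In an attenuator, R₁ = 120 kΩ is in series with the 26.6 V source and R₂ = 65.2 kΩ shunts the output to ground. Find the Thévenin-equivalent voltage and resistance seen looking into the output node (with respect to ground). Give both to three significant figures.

V_th is the open-circuit tap voltage: 26.6 × 65.2/(120 + 65.2) = 9.36 V.
With the supply zeroed, R₁ and R₂ appear in parallel from the tap: R_th = R₁‖R₂ = (120 × 65.2)/185.2 = 42.2 kΩ.

V_th = 9.36 V, R_th = 42.2 kΩ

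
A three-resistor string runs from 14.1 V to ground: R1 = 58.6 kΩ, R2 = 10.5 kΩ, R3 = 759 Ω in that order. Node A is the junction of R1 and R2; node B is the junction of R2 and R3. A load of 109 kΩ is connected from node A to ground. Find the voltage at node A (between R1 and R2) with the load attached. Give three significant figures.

V ≈ 2.09 V

Below node A the series string R2+R3 = 11260 Ω sits in parallel with the 109000 Ω load: 10200 Ω.
V_A = 14.1 × 10200/(58600 + 10200) = 2.09 V.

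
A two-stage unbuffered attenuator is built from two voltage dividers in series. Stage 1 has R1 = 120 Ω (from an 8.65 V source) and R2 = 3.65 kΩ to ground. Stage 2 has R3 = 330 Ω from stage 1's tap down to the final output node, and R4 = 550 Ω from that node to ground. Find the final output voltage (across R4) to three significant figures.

V_out ≈ 4.62 V

Stage 2 presents R3+R4 = 880.0 Ω as a load on stage 1's tap.
Stage 1's lower leg becomes R2‖(R3+R4) = 709.1 Ω, so V_mid = 8.65 × 709.1/829.1 = 7.398 V.
Stage 2 is itself unloaded: V_out = V_mid × R4/(R3+R4) = 7.398 × 550/880.0 = 4.62 V.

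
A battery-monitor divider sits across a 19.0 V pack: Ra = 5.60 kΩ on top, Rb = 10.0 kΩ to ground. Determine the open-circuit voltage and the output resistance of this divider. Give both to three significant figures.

V_th is the open-circuit tap voltage: 19.0 × 10.0/(5.60 + 10.0) = 12.2 V.
With the supply zeroed, Ra and Rb appear in parallel from the tap: R_th = Ra‖Rb = (5.60 × 10.0)/15.60 = 3.59 kΩ.

V_th = 12.2 V, R_th = 3.59 kΩ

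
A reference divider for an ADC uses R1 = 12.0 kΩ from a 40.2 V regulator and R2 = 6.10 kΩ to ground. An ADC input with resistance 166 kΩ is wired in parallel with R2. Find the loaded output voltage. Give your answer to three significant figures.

V_out ≈ 13.2 V

The load sits in parallel with R2: R2‖R_L = (6.10 × 166) / (6.10 + 166) = 5.884 kΩ.
V_out = 40.2 × 5.884 / (12.0 + 5.884) = 40.2 × 5.884/17.88 = 13.2 V.
(Unloaded it would have been 13.5 V.)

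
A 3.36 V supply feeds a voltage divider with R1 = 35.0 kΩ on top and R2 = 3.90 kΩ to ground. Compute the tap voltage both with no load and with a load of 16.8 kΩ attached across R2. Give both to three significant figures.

Unloaded: 0.337 V; loaded: 0.279 V

Open-circuit: V = 3.36 × 3.90/(35.0 + 3.90) = 0.337 V.
With the load, R2 becomes R2‖R_L = 3.165 kΩ, so V = 3.36 × 3.165/38.17 = 0.279 V.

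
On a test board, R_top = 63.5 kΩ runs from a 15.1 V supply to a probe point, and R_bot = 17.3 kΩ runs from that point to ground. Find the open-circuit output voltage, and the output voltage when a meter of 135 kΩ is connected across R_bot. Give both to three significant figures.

Open-circuit: V = 15.1 × 17.3/(63.5 + 17.3) = 3.23 V.
With the load, R_bot becomes R_bot‖R_L = 15.33 kΩ, so V = 15.1 × 15.33/78.83 = 2.94 V.

Unloaded: 3.23 V; loaded: 2.94 V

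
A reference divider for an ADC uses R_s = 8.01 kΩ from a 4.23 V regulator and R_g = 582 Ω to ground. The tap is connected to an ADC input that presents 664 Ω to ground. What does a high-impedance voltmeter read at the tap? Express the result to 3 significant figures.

The load sits in parallel with R_g: R_g‖R_L = (582 × 664) / (582 + 664) = 310.2 Ω.
V_out = 4.23 × 310.2 / (8010 + 310.2) = 4.23 × 310.2/8320 = 0.158 V.
(Unloaded it would have been 0.287 V.)

V_out ≈ 0.158 V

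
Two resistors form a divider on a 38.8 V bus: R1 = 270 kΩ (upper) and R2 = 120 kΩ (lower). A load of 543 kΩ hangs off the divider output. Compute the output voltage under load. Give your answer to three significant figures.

V_out ≈ 10.4 V

The load sits in parallel with R2: R2‖R_L = (120 × 543) / (120 + 543) = 98.28 kΩ.
V_out = 38.8 × 98.28 / (270 + 98.28) = 38.8 × 98.28/368.3 = 10.4 V.
(Unloaded it would have been 11.9 V.)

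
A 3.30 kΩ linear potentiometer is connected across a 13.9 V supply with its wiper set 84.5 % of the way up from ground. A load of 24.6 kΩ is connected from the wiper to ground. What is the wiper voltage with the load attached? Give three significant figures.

V ≈ 11.5 V

The wiper splits the pot into (1−α)R = 511.5 Ω above and αR = 2788 Ω below.
Lower section ‖ load = 2505 Ω.
V_wiper = 13.9 × 2505/(511.5 + 2505) = 11.5 V.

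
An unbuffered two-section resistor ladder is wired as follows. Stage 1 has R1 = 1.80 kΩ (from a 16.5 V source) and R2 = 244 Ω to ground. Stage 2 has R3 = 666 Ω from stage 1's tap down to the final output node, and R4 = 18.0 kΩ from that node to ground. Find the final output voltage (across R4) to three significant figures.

V_out ≈ 1.88 V

Stage 2 presents R3+R4 = 18670 Ω as a load on stage 1's tap.
Stage 1's lower leg becomes R2‖(R3+R4) = 240.9 Ω, so V_mid = 16.5 × 240.9/2041 = 1.947 V.
Stage 2 is itself unloaded: V_out = V_mid × R4/(R3+R4) = 1.947 × 18000/18670 = 1.88 V.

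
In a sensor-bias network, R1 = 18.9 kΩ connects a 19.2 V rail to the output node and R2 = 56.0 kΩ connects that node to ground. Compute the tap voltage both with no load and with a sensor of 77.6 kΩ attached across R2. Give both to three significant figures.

Open-circuit: V = 19.2 × 56.0/(18.9 + 56.0) = 14.4 V.
With the load, R2 becomes R2‖R_L = 32.53 kΩ, so V = 19.2 × 32.53/51.43 = 12.1 V.

Unloaded: 14.4 V; loaded: 12.1 V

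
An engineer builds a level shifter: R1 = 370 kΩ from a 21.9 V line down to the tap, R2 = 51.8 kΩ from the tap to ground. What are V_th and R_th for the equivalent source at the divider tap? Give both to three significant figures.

V_th is the open-circuit tap voltage: 21.9 × 51.8/(370 + 51.8) = 2.69 V.
With the supply zeroed, R1 and R2 appear in parallel from the tap: R_th = R1‖R2 = (370 × 51.8)/421.8 = 45.4 kΩ.

V_th = 2.69 V, R_th = 45.4 kΩ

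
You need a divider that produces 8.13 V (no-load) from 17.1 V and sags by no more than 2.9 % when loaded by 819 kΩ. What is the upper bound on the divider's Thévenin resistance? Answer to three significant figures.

R_th ≤ 24.5 kΩ

Loading drop = R_th/(R_th + R_L) ≤ 0.0290, so R_th ≤ R_L · ε/(1−ε) = 819 kΩ × 0.0290/0.9710 = 24.5 kΩ.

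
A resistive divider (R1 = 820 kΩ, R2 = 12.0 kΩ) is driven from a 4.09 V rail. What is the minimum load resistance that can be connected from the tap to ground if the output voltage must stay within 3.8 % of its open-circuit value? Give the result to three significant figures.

Output resistance R_th = R1‖R2 = (820 × 12.0)/832.0 = 11.83 kΩ.
The fractional drop is R_th/(R_th + R_L); requiring this ≤ 0.0380 gives R_L ≥ R_th(1/0.0380 − 1) = 11.83 × 25.32 = 299 kΩ.

R_L(min) ≈ 299 kΩ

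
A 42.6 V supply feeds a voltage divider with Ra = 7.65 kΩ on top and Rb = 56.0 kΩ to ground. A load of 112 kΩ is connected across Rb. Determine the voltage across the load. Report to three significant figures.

V_out ≈ 35.4 V

The load sits in parallel with Rb: Rb‖R_L = (56.0 × 112) / (56.0 + 112) = 37.33 kΩ.
V_out = 42.6 × 37.33 / (7.65 + 37.33) = 42.6 × 37.33/44.98 = 35.4 V.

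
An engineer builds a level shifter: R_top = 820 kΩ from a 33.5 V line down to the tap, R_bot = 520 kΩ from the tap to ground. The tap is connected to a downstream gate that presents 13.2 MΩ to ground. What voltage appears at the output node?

V_out ≈ 12.7 V

The load sits in parallel with R_bot: R_bot‖R_L = (520 × 13200) / (520 + 13200) = 500.3 kΩ.
V_out = 33.5 × 500.3 / (820 + 500.3) = 33.5 × 500.3/1320 = 12.7 V.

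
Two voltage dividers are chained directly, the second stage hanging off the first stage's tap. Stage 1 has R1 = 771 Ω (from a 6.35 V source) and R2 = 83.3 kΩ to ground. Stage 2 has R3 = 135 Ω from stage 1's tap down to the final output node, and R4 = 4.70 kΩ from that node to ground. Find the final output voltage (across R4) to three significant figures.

Stage 2 presents R3+R4 = 4835 Ω as a load on stage 1's tap.
Stage 1's lower leg becomes R2‖(R3+R4) = 4570 Ω, so V_mid = 6.35 × 4570/5341 = 5.433 V.
Stage 2 is itself unloaded: V_out = V_mid × R4/(R3+R4) = 5.433 × 4700/4835 = 5.28 V.

V_out ≈ 5.28 V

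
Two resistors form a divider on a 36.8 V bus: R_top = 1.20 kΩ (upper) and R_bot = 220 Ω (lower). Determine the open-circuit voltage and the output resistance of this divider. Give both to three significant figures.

V_th is the open-circuit tap voltage: 36.8 × 220/(1200 + 220) = 5.70 V.
With the supply zeroed, R_top and R_bot appear in parallel from the tap: R_th = R_top‖R_bot = (1200 × 220)/1420 = 186 Ω.

V_th = 5.70 V, R_th = 186 Ω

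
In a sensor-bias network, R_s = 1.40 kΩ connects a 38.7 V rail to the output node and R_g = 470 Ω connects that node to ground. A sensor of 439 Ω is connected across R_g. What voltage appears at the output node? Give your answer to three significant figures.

V_out ≈ 5.40 V

The load sits in parallel with R_g: R_g‖R_L = (470 × 439) / (470 + 439) = 227.0 Ω.
V_out = 38.7 × 227.0 / (1400 + 227.0) = 38.7 × 227.0/1627 = 5.40 V.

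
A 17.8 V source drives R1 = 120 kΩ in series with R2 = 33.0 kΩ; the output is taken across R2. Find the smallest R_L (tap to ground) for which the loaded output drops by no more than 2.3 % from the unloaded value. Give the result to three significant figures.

Output resistance R_th = R1‖R2 = (120 × 33.0)/153.0 = 25.88 kΩ.
The fractional drop is R_th/(R_th + R_L); requiring this ≤ 0.0230 gives R_L ≥ R_th(1/0.0230 − 1) = 25.88 × 42.48 = 1.10 MΩ.

R_L(min) ≈ 1.10 MΩ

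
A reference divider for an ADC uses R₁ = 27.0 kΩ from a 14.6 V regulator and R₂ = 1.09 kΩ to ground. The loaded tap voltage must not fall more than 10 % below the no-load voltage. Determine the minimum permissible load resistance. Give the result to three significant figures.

R_L(min) ≈ 9.43 kΩ

Output resistance R_th = R₁‖R₂ = (27.0 × 1.09)/28.09 = 1.048 kΩ.
The fractional drop is R_th/(R_th + R_L); requiring this ≤ 0.100 gives R_L ≥ R_th(1/0.100 − 1) = 1.048 × 9.000 = 9.43 kΩ.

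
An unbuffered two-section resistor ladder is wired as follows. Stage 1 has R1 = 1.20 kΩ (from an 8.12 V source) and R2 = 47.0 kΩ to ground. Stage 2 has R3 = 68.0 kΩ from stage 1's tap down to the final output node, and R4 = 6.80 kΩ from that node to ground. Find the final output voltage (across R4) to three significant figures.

Stage 2 presents R3+R4 = 74.80 kΩ as a load on stage 1's tap.
Stage 1's lower leg becomes R2‖(R3+R4) = 28.86 kΩ, so V_mid = 8.12 × 28.86/30.06 = 7.796 V.
Stage 2 is itself unloaded: V_out = V_mid × R4/(R3+R4) = 7.796 × 6.80/74.80 = 0.709 V.

V_out ≈ 0.709 V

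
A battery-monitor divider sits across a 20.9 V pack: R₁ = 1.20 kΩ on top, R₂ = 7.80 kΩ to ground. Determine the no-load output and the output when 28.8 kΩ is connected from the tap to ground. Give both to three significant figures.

Open-circuit: V = 20.9 × 7.80/(1.20 + 7.80) = 18.1 V.
With the load, R₂ becomes R₂‖R_L = 6.138 kΩ, so V = 20.9 × 6.138/7.338 = 17.5 V.

Unloaded: 18.1 V; loaded: 17.5 V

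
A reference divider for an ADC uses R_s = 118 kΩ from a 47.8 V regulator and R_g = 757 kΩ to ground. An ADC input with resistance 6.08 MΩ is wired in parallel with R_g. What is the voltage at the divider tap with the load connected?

The load sits in parallel with R_g: R_g‖R_L = (757 × 6080) / (757 + 6080) = 673.2 kΩ.
V_out = 47.8 × 673.2 / (118 + 673.2) = 47.8 × 673.2/791.2 = 40.7 V.
(Unloaded it would have been 41.4 V.)

V_out ≈ 40.7 V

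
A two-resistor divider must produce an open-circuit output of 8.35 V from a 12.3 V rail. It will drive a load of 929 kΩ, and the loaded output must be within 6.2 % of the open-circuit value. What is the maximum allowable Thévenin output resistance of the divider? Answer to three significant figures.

R_th ≤ 61.4 kΩ

Loading drop = R_th/(R_th + R_L) ≤ 0.0620, so R_th ≤ R_L · ε/(1−ε) = 929 kΩ × 0.0620/0.9380 = 61.4 kΩ.
(Any R1, R2 with R2/(R1+R2) = 0.679 and R1‖R2 ≤ 61.4 kΩ will meet the spec.)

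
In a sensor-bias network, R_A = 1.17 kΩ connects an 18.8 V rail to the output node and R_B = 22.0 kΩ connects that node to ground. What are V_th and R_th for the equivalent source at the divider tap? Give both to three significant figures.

V_th = 17.9 V, R_th = 1.11 kΩ

V_th is the open-circuit tap voltage: 18.8 × 22.0/(1.17 + 22.0) = 17.9 V.
With the supply zeroed, R_A and R_B appear in parallel from the tap: R_th = R_A‖R_B = (1.17 × 22.0)/23.17 = 1.11 kΩ.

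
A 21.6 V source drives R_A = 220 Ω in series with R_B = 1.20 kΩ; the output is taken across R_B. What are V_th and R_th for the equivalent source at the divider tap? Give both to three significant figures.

V_th = 18.3 V, R_th = 186 Ω

V_th is the open-circuit tap voltage: 21.6 × 1200/(220 + 1200) = 18.3 V.
With the supply zeroed, R_A and R_B appear in parallel from the tap: R_th = R_A‖R_B = (220 × 1200)/1420 = 186 Ω.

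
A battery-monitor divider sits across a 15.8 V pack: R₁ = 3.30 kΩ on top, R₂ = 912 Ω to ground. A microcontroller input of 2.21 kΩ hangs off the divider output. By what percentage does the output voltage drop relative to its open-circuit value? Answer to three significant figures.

Unloaded V = 15.8 × 912/4212 = 3.421 V.
Loaded: R₂‖R_L = 645.6 Ω, giving V = 15.8 × 645.6/3946 = 2.585 V.
Drop = (3.421 − 2.585) / 3.421 = 24.4 %.

24.4 %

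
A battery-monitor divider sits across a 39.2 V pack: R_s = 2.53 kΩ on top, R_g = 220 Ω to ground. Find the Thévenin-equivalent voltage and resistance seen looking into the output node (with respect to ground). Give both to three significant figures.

V_th is the open-circuit tap voltage: 39.2 × 220/(2530 + 220) = 3.14 V.
With the supply zeroed, R_s and R_g appear in parallel from the tap: R_th = R_s‖R_g = (2530 × 220)/2750 = 202 Ω.

V_th = 3.14 V, R_th = 202 Ω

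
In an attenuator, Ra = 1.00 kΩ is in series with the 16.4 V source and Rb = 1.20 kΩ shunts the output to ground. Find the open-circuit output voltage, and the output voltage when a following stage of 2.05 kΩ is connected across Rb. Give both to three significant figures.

Open-circuit: V = 16.4 × 1.20/(1.00 + 1.20) = 8.95 V.
With the load, Rb becomes Rb‖R_L = 0.7569 kΩ, so V = 16.4 × 0.7569/1.757 = 7.07 V.

Unloaded: 8.95 V; loaded: 7.07 V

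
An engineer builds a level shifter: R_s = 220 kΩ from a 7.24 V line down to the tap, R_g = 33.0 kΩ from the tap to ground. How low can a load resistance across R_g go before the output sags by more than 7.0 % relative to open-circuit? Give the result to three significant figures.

R_L(min) ≈ 381 kΩ

Output resistance R_th = R_s‖R_g = (220 × 33.0)/253.0 = 28.70 kΩ.
The fractional drop is R_th/(R_th + R_L); requiring this ≤ 0.0700 gives R_L ≥ R_th(1/0.0700 − 1) = 28.70 × 13.29 = 381 kΩ.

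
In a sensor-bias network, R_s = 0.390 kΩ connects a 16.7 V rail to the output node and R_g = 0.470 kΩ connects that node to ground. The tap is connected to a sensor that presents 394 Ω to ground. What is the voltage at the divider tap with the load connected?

V_out ≈ 5.92 V

The load sits in parallel with R_g: R_g‖R_L = (470 × 394) / (470 + 394) = 214.3 Ω.
V_out = 16.7 × 214.3 / (390 + 214.3) = 16.7 × 214.3/604.3 = 5.92 V.
(Unloaded it would have been 9.13 V.)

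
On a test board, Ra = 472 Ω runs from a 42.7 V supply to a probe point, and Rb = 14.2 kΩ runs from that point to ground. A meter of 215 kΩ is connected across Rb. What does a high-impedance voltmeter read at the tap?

The load sits in parallel with Rb: Rb‖R_L = (14200 × 215000) / (14200 + 215000) = 13320 Ω.
V_out = 42.7 × 13320 / (472 + 13320) = 42.7 × 13320/13790 = 41.2 V.

V_out ≈ 41.2 V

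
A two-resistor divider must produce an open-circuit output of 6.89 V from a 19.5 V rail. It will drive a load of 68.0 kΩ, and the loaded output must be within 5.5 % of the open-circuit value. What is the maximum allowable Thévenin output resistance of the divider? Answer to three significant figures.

Loading drop = R_th/(R_th + R_L) ≤ 0.0550, so R_th ≤ R_L · ε/(1−ε) = 68.0 kΩ × 0.0550/0.9450 = 3.96 kΩ.
(Any R1, R2 with R2/(R1+R2) = 0.353 and R1‖R2 ≤ 3.96 kΩ will meet the spec.)

R_th ≤ 3.96 kΩ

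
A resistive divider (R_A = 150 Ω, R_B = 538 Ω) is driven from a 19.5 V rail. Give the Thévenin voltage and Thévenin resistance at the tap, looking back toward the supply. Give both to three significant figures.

V_th = 15.2 V, R_th = 117 Ω

V_th is the open-circuit tap voltage: 19.5 × 538/(150 + 538) = 15.2 V.
With the supply zeroed, R_A and R_B appear in parallel from the tap: R_th = R_A‖R_B = (150 × 538)/688.0 = 117 Ω.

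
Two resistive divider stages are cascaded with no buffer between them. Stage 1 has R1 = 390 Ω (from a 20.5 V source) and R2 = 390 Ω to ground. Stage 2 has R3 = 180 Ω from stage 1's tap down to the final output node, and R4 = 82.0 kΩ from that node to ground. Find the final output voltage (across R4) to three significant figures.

Stage 2 presents R3+R4 = 82180 Ω as a load on stage 1's tap.
Stage 1's lower leg becomes R2‖(R3+R4) = 388.2 Ω, so V_mid = 20.5 × 388.2/778.2 = 10.23 V.
Stage 2 is itself unloaded: V_out = V_mid × R4/(R3+R4) = 10.23 × 82000/82180 = 10.2 V.

V_out ≈ 10.2 V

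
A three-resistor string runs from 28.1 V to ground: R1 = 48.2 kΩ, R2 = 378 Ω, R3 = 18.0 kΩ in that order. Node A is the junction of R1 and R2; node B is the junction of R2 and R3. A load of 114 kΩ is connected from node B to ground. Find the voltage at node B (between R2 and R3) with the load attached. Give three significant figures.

V ≈ 6.81 V

At node B, R3 is in parallel with the load: R3‖R_L = 15550 Ω.
Below node A the resistance is R2 + (R3‖R_L) = 15920 Ω, so V_A = 28.1 × 15920/64120 = 6.978 V.
Then V_B = V_A × (R3‖R_L)/(R2 + R3‖R_L) = 6.978 × 15550/15920 = 6.81 V.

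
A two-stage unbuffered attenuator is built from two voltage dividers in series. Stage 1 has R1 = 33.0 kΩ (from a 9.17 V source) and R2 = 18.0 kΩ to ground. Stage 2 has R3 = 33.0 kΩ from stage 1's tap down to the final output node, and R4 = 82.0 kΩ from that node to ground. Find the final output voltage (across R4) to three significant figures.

V_out ≈ 2.10 V

Stage 2 presents R3+R4 = 115.0 kΩ as a load on stage 1's tap.
Stage 1's lower leg becomes R2‖(R3+R4) = 15.56 kΩ, so V_mid = 9.17 × 15.56/48.56 = 2.939 V.
Stage 2 is itself unloaded: V_out = V_mid × R4/(R3+R4) = 2.939 × 82.0/115.0 = 2.10 V.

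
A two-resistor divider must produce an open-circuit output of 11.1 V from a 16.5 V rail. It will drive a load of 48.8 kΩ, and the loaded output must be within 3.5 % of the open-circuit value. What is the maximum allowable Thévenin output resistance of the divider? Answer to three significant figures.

Loading drop = R_th/(R_th + R_L) ≤ 0.0350, so R_th ≤ R_L · ε/(1−ε) = 48.8 kΩ × 0.0350/0.9650 = 1.77 kΩ.
(Any R1, R2 with R2/(R1+R2) = 0.673 and R1‖R2 ≤ 1.77 kΩ will meet the spec.)

R_th ≤ 1.77 kΩ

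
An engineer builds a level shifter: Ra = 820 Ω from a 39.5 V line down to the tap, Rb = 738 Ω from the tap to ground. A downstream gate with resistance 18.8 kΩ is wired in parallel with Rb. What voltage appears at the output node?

V_out ≈ 18.3 V

The load sits in parallel with Rb: Rb‖R_L = (738 × 18800) / (738 + 18800) = 710.1 Ω.
V_out = 39.5 × 710.1 / (820 + 710.1) = 39.5 × 710.1/1530 = 18.3 V.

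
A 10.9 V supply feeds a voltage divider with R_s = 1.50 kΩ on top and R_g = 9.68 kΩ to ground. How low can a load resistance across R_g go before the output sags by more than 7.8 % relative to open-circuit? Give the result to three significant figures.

R_L(min) ≈ 15.4 kΩ

Output resistance R_th = R_s‖R_g = (1.50 × 9.68)/11.18 = 1.299 kΩ.
The fractional drop is R_th/(R_th + R_L); requiring this ≤ 0.0780 gives R_L ≥ R_th(1/0.0780 − 1) = 1.299 × 11.82 = 15.4 kΩ.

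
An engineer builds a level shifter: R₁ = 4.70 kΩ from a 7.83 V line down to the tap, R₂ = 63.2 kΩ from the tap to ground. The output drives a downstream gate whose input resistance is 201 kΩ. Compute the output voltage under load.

The load sits in parallel with R₂: R₂‖R_L = (63.2 × 201) / (63.2 + 201) = 48.08 kΩ.
V_out = 7.83 × 48.08 / (4.70 + 48.08) = 7.83 × 48.08/52.78 = 7.13 V.
(Unloaded it would have been 7.29 V.)

V_out ≈ 7.13 V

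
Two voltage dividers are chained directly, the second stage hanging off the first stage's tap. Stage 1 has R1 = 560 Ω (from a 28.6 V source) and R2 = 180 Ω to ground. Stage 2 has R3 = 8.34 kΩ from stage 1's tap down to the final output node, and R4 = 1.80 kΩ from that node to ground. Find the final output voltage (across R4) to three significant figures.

Stage 2 presents R3+R4 = 10140 Ω as a load on stage 1's tap.
Stage 1's lower leg becomes R2‖(R3+R4) = 176.9 Ω, so V_mid = 28.6 × 176.9/736.9 = 6.865 V.
Stage 2 is itself unloaded: V_out = V_mid × R4/(R3+R4) = 6.865 × 1800/10140 = 1.22 V.

V_out ≈ 1.22 V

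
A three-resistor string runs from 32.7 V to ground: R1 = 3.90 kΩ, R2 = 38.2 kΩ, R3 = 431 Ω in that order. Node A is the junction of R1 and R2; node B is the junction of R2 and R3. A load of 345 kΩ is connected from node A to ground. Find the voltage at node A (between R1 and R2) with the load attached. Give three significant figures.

Below node A the series string R2+R3 = 38630 Ω sits in parallel with the 345000 Ω load: 34740 Ω.
V_A = 32.7 × 34740/(3900 + 34740) = 29.4 V.

V ≈ 29.4 V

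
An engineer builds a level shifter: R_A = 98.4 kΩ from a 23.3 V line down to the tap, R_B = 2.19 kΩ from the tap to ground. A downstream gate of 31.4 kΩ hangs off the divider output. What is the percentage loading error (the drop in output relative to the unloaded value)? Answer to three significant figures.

The divider's output (Thévenin) resistance is R_A‖R_B = 2.142 kΩ.
Fractional drop under load = R_th/(R_th + R_L) = 2.142 / (2.142 + 31.4) = 0.06387.
So the output falls by 6.39 %.

6.39 %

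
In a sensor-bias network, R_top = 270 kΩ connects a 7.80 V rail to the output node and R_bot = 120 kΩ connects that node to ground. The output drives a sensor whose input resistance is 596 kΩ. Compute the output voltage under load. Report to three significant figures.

V_out ≈ 2.11 V

The load sits in parallel with R_bot: R_bot‖R_L = (120 × 596) / (120 + 596) = 99.89 kΩ.
V_out = 7.80 × 99.89 / (270 + 99.89) = 7.80 × 99.89/369.9 = 2.11 V.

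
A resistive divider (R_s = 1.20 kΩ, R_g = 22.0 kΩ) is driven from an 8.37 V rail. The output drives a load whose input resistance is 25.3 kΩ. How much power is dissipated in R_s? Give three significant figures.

Total resistance from the source is R_s + (R_g‖R_L) = 12.97 kΩ, so I = 8.37/12.97 kΩ = 0.6455 mA.
P = I²·R_s = (0.6455 mA)² × 1.20 kΩ = 0.500 mW.

P ≈ 0.500 mW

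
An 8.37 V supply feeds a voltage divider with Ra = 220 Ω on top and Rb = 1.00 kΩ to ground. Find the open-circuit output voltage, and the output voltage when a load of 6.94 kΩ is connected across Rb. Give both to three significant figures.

Unloaded: 6.86 V; loaded: 6.69 V

Open-circuit: V = 8.37 × 1000/(220 + 1000) = 6.86 V.
With the load, Rb becomes Rb‖R_L = 874.1 Ω, so V = 8.37 × 874.1/1094 = 6.69 V.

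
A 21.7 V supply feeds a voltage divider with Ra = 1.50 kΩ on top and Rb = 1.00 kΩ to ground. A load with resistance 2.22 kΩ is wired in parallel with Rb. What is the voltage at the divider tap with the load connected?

The load sits in parallel with Rb: Rb‖R_L = (1.00 × 2.22) / (1.00 + 2.22) = 0.6894 kΩ.
V_out = 21.7 × 0.6894 / (1.50 + 0.6894) = 21.7 × 0.6894/2.189 = 6.83 V.
(Unloaded it would have been 8.68 V.)

V_out ≈ 6.83 V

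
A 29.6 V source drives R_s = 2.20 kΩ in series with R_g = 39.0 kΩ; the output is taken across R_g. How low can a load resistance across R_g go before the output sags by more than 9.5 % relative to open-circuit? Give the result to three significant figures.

R_L(min) ≈ 19.8 kΩ

Output resistance R_th = R_s‖R_g = (2.20 × 39.0)/41.20 = 2.083 kΩ.
The fractional drop is R_th/(R_th + R_L); requiring this ≤ 0.0950 gives R_L ≥ R_th(1/0.0950 − 1) = 2.083 × 9.526 = 19.8 kΩ.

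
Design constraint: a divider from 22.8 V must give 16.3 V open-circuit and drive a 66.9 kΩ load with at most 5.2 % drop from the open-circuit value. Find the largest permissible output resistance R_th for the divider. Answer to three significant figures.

R_th ≤ 3.67 kΩ

Loading drop = R_th/(R_th + R_L) ≤ 0.0520, so R_th ≤ R_L · ε/(1−ε) = 66.9 kΩ × 0.0520/0.9480 = 3.67 kΩ.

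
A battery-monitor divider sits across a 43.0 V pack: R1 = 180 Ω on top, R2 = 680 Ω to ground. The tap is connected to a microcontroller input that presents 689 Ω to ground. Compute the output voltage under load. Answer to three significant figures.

V_out ≈ 28.2 V

The load sits in parallel with R2: R2‖R_L = (680 × 689) / (680 + 689) = 342.2 Ω.
V_out = 43.0 × 342.2 / (180 + 342.2) = 43.0 × 342.2/522.2 = 28.2 V.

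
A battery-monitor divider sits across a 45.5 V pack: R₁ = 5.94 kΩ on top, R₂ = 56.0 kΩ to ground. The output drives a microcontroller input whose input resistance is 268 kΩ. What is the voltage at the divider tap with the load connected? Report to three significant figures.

V_out ≈ 40.3 V

The load sits in parallel with R₂: R₂‖R_L = (56.0 × 268) / (56.0 + 268) = 46.32 kΩ.
V_out = 45.5 × 46.32 / (5.94 + 46.32) = 45.5 × 46.32/52.26 = 40.3 V.
(Unloaded it would have been 41.1 V.)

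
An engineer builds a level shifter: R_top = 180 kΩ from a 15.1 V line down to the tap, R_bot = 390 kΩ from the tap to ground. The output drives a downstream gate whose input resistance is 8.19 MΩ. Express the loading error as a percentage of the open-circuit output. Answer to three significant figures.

1.48 %

The divider's output (Thévenin) resistance is R_top‖R_bot = 123.2 kΩ.
Fractional drop under load = R_th/(R_th + R_L) = 123.2 / (123.2 + 8190) = 0.01481.
So the output falls by 1.48 %.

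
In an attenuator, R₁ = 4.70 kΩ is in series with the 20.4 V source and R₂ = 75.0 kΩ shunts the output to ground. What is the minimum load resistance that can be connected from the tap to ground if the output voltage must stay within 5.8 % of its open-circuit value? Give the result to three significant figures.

Output resistance R_th = R₁‖R₂ = (4.70 × 75.0)/79.70 = 4.423 kΩ.
The fractional drop is R_th/(R_th + R_L); requiring this ≤ 0.0580 gives R_L ≥ R_th(1/0.0580 − 1) = 4.423 × 16.24 = 71.8 kΩ.

R_L(min) ≈ 71.8 kΩ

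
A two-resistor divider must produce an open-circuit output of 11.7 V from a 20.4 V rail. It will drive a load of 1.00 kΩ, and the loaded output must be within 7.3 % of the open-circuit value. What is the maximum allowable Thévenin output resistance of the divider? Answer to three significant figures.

Loading drop = R_th/(R_th + R_L) ≤ 0.0730, so R_th ≤ R_L · ε/(1−ε) = 1.00 kΩ × 0.0730/0.9270 = 78.7 Ω.

R_th ≤ 78.7 Ω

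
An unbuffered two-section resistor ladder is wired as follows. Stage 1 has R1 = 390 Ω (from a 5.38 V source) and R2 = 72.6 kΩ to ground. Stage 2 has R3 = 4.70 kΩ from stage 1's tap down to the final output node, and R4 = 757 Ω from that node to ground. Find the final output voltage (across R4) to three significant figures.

V_out ≈ 0.693 V

Stage 2 presents R3+R4 = 5457 Ω as a load on stage 1's tap.
Stage 1's lower leg becomes R2‖(R3+R4) = 5075 Ω, so V_mid = 5.38 × 5075/5465 = 4.996 V.
Stage 2 is itself unloaded: V_out = V_mid × R4/(R3+R4) = 4.996 × 757/5457 = 0.693 V.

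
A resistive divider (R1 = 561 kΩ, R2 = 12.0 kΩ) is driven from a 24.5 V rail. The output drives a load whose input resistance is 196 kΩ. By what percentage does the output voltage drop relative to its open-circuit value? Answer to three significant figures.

5.66 %

The divider's output (Thévenin) resistance is R1‖R2 = 11.75 kΩ.
Fractional drop under load = R_th/(R_th + R_L) = 11.75 / (11.75 + 196) = 0.05655.
So the output falls by 5.66 %.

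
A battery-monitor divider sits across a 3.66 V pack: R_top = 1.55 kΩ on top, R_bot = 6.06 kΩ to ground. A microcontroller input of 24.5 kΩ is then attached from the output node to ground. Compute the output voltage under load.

V_out ≈ 2.77 V

The load sits in parallel with R_bot: R_bot‖R_L = (6.06 × 24.5) / (6.06 + 24.5) = 4.858 kΩ.
V_out = 3.66 × 4.858 / (1.55 + 4.858) = 3.66 × 4.858/6.408 = 2.77 V.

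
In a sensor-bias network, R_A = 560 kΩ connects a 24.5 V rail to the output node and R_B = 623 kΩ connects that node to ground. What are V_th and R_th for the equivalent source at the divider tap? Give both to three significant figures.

V_th = 12.9 V, R_th = 295 kΩ

V_th is the open-circuit tap voltage: 24.5 × 623/(560 + 623) = 12.9 V.
With the supply zeroed, R_A and R_B appear in parallel from the tap: R_th = R_A‖R_B = (560 × 623)/1183 = 295 kΩ.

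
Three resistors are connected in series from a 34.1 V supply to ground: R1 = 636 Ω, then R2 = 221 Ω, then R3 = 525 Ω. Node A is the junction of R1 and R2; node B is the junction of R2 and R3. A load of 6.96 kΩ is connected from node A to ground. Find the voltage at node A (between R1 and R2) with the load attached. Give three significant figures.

Below node A the series string R2+R3 = 746.0 Ω sits in parallel with the 6960 Ω load: 673.8 Ω.
V_A = 34.1 × 673.8/(636 + 673.8) = 17.5 V.

V ≈ 17.5 V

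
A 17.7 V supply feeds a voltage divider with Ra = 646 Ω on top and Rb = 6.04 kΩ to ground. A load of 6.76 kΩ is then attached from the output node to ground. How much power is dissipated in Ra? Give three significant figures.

Total resistance from the source is Ra + (Rb‖R_L) = 3836 Ω, so I = 17.7/3836 Ω = 4.614 mA.
P = I²·Ra = (4.614 mA)² × 646 Ω = 13.8 mW.

P ≈ 13.8 mW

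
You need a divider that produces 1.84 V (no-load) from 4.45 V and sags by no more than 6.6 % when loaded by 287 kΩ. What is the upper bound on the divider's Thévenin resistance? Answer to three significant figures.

R_th ≤ 20.3 kΩ

Loading drop = R_th/(R_th + R_L) ≤ 0.0660, so R_th ≤ R_L · ε/(1−ε) = 287 kΩ × 0.0660/0.9340 = 20.3 kΩ.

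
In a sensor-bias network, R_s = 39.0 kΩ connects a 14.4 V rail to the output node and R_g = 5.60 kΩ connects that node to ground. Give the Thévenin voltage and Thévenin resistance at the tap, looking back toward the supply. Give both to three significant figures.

V_th = 1.81 V, R_th = 4.90 kΩ

V_th is the open-circuit tap voltage: 14.4 × 5.60/(39.0 + 5.60) = 1.81 V.
With the supply zeroed, R_s and R_g appear in parallel from the tap: R_th = R_s‖R_g = (39.0 × 5.60)/44.60 = 4.90 kΩ.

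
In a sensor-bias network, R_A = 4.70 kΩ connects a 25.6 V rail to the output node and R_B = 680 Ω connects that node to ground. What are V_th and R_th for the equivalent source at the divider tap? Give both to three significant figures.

V_th is the open-circuit tap voltage: 25.6 × 680/(4700 + 680) = 3.24 V.
With the supply zeroed, R_A and R_B appear in parallel from the tap: R_th = R_A‖R_B = (4700 × 680)/5380 = 594 Ω.

V_th = 3.24 V, R_th = 594 Ω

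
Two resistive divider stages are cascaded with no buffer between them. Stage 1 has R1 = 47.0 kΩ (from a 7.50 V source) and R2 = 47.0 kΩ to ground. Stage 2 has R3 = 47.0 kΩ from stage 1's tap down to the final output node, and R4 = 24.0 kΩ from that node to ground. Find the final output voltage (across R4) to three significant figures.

V_out ≈ 0.952 V

Stage 2 presents R3+R4 = 71.00 kΩ as a load on stage 1's tap.
Stage 1's lower leg becomes R2‖(R3+R4) = 28.28 kΩ, so V_mid = 7.50 × 28.28/75.28 = 2.817 V.
Stage 2 is itself unloaded: V_out = V_mid × R4/(R3+R4) = 2.817 × 24.0/71.00 = 0.952 V.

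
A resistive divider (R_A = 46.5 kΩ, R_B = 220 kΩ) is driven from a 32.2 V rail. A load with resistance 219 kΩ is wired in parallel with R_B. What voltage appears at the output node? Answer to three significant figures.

The load sits in parallel with R_B: R_B‖R_L = (220 × 219) / (220 + 219) = 109.7 kΩ.
V_out = 32.2 × 109.7 / (46.5 + 109.7) = 32.2 × 109.7/156.2 = 22.6 V.

V_out ≈ 22.6 V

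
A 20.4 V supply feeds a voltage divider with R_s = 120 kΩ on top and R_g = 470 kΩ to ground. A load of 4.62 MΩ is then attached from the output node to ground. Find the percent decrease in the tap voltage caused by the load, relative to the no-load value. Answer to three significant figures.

The divider's output (Thévenin) resistance is R_s‖R_g = 95.59 kΩ.
Fractional drop under load = R_th/(R_th + R_L) = 95.59 / (95.59 + 4620) = 0.02027.
So the output falls by 2.03 %.

2.03 %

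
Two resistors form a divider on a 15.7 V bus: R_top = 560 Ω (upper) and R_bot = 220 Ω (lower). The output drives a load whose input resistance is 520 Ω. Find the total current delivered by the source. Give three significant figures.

I ≈ 22.0 mA

R_bot‖R_L = 154.6 Ω, so the source sees R_top + R_bot‖R_L = 714.6 Ω.
I = 15.7 V / 714.6 Ω = 22.0 mA.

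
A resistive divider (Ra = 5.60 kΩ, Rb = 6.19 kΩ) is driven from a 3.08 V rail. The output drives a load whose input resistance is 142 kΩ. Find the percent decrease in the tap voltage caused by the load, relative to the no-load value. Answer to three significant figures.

The divider's output (Thévenin) resistance is Ra‖Rb = 2.940 kΩ.
Fractional drop under load = R_th/(R_th + R_L) = 2.940 / (2.940 + 142) = 0.02029.
So the output falls by 2.03 %.

2.03 %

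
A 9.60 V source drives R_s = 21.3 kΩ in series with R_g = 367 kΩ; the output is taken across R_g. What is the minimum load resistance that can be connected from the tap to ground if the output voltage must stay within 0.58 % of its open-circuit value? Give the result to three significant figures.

R_L(min) ≈ 3.45 MΩ

Output resistance R_th = R_s‖R_g = (21.3 × 367)/388.3 = 20.13 kΩ.
The fractional drop is R_th/(R_th + R_L); requiring this ≤ 0.00580 gives R_L ≥ R_th(1/0.00580 − 1) = 20.13 × 171.4 = 3.45 MΩ.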